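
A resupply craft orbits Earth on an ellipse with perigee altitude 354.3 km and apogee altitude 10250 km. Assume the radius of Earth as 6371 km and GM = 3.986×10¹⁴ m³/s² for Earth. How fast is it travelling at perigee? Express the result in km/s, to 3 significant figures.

r_p = 6371 + 354.3 = 6725.3 km = 6.7253×10⁶ m.
r_a = 6371 + 10250 = 16621 km = 1.6621×10⁷ m.
Semi-major axis a = (r_p + r_a)/2 = 11673 km = 1.167×10⁷ m.
Vis-viva: v² = μ(2/r − 1/a) = 3.986×10¹⁴ × (2.974×10⁻⁷ − 8.567×10⁻⁸) = 8.439×10⁷ m²/s².
v = 9186 m/s = 9.186 km/s.

v ≈ 9.19 km/s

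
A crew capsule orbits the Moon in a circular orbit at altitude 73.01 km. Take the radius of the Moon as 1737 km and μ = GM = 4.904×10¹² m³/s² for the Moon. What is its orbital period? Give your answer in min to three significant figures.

T ≈ 115 min

r = 1737 + 73.01 = 1810.0 km = 1.8100×10⁶ m.
Kepler's third law: T = 2π√(r³/μ) = 2π√((1.810×10⁶)³ / 4.904×10¹²).
r³/μ = 1.209×10⁶ s², so T = 2π × 1.100×10³ = 6.909×10³ s.
Converting: 6.909×10³ s ÷ 60.00 = 115.2 min.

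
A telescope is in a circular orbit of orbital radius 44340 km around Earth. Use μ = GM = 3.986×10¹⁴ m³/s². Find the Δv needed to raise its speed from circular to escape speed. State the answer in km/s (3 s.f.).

r = 44340 km = 4.434×10⁷ m.
Circular speed v_c = √(μ/r) = 2998 m/s.
Escape speed v_esc = √(2μ/r) = √2 × v_c = 4240 m/s.
Δv = v_esc − v_c = 1242 m/s = 1.242 km/s.

Δv ≈ 1.24 km/s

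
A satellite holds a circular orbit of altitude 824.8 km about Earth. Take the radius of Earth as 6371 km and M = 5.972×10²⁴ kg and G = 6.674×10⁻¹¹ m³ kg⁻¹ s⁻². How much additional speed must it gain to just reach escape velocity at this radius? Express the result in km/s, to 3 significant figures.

μ = GM = 6.674×10⁻¹¹ × 5.972×10²⁴ = 3.986×10¹⁴ m³/s².
r = 6371 + 824.8 = 7195.8 km = 7.1958×10⁶ m.
Circular speed v_c = √(μ/r) = 7442 m/s.
Escape speed v_esc = √(2μ/r) = √2 × v_c = 10530 m/s.
Δv = v_esc − v_c = 3083 m/s = 3.083 km/s.

Δv ≈ 3.08 km/s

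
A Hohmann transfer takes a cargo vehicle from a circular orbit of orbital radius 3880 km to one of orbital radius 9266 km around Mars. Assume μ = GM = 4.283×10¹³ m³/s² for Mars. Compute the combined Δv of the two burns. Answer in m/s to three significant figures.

Δv_total ≈ 1120 m/s

r₁ = 3880 km = 3.880×10⁶ m.
r₂ = 9266 km = 9.266×10⁶ m.
Transfer ellipse a_t = (r₁ + r₂)/2 = 6.573×10⁶ m.
At r₁: circular v_c1 = √(μ/r₁) = 3322 m/s; transfer-periapsis v_p = √[μ(2/r₁ − 1/a_t)] = 3945 m/s.
Δv₁ = v_p − v_c1 = 622.3 m/s.
At r₂: circular v_c2 = √(μ/r₂) = 2150 m/s; transfer-apoapsis v_a = √[μ(2/r₂ − 1/a_t)] = 1652 m/s.
Δv₂ = v_c2 − v_a = 498.1 m/s.
Total Δv = Δv₁ + Δv₂ = 1120 m/s.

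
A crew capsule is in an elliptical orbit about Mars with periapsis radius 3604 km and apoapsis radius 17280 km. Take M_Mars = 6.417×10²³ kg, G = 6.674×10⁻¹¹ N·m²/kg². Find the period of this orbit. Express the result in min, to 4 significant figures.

μ = GM = 6.674×10⁻¹¹ × 6.417×10²³ = 4.283×10¹³ m³/s².
Semi-major axis a = (r_p + r_a)/2 = (3604.0 + 17280)/2 = 10442 km = 1.044×10⁷ m.
By Kepler's third law T = 2π√(a³/μ) = 2π × 5.156×10³ = 3.240×10⁴ s.
= 539.9 min.

T ≈ 539.9 min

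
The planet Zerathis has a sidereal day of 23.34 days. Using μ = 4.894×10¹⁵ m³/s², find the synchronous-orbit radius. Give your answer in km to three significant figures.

T = 23.34 days = 2.017×10⁶ s.
A synchronous orbit has period T, so by Kepler's third law a = (μT²/4π²)^(1/3).
μT²/4π² = 4.894×10¹⁵ × (2.017×10⁶)² / 39.48 = 5.041×10²⁶ m³.
a = 7.959×10⁸ m = 7.9587×10⁵ km.

r_sync ≈ 7.96×10⁵ km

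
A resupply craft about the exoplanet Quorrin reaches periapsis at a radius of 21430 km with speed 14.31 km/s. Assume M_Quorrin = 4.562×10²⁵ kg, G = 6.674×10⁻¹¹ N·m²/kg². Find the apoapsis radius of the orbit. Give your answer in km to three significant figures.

μ = GM = 6.674×10⁻¹¹ × 4.562×10²⁵ = 3.045×10¹⁵ m³/s².
r_p = 2.143×10⁷ m.
Specific energy ε = v²/2 − μ/r = -3.969×10⁷ J/kg, so a = −μ/(2ε) = 3.836×10⁷ m.
The apsides satisfy r_p + r_a = 2a, so the apoapsis radius is 2a − r_p = 5.529×10⁷ m = 55286 km.

apoapsis radius ≈ 55300 km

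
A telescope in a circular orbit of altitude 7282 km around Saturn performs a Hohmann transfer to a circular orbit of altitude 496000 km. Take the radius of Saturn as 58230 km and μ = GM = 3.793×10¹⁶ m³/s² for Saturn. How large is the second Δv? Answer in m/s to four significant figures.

Δv ≈ 4469 m/s

r₁ = 58230 + 7282 = 65512 km = 6.5512×10⁷ m.
r₂ = 58230 + 496000 = 554230 km = 5.5423×10⁸ m.
Transfer ellipse a_t = (r₁ + r₂)/2 = 3.099×10⁸ m.
At r₁: circular v_c1 = √(μ/r₁) = 24060 m/s; transfer-perikrone v_p = √[μ(2/r₁ − 1/a_t)] = 32180 m/s.
At r₂: circular v_c2 = √(μ/r₂) = 8273 m/s; transfer-apokrone v_a = √[μ(2/r₂ − 1/a_t)] = 3804 m/s.
Δv₂ = v_c2 − v_a = 4469 m/s.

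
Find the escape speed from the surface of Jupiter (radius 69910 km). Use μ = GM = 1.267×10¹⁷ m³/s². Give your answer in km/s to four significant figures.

r = R = 6.991×10⁷ m.
Escape speed v_esc = √(2μ/r) = √(2 × 1.267×10¹⁷ / 6.991×10⁷) = √(3.625×10⁹) = 60210 m/s.
= 60.21 km/s.

v_esc ≈ 60.21 km/s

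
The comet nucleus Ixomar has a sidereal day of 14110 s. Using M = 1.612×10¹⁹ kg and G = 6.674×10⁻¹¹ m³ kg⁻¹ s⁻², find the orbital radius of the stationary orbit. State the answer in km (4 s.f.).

μ = GM = 6.674×10⁻¹¹ × 1.612×10¹⁹ = 1.076×10⁹ m³/s².
A synchronous orbit has period T, so by Kepler's third law a = (μT²/4π²)^(1/3).
μT²/4π² = 1.076×10⁹ × (1.411×10⁴)² / 39.48 = 5.426×10¹⁵ m³.
a = 1.757×10⁵ m = 175.72 km.

r_sync ≈ 175.7 km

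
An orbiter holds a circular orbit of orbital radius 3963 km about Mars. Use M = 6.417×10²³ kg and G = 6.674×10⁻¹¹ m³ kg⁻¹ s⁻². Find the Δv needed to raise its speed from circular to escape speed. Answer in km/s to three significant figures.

Δv ≈ 1.36 km/s

μ = GM = 6.674×10⁻¹¹ × 6.417×10²³ = 4.283×10¹³ m³/s².
r = 3963 km = 3.963×10⁶ m.
Circular speed v_c = √(μ/r) = 3287 m/s.
Escape speed v_esc = √(2μ/r) = √2 × v_c = 4649 m/s.
Δv = v_esc − v_c = 1362 m/s = 1.362 km/s.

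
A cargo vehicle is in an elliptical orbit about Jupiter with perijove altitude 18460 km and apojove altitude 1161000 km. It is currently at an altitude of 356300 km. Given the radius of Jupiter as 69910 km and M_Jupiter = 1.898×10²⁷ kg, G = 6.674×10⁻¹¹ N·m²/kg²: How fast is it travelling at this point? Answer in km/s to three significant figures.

μ = GM = 6.674×10⁻¹¹ × 1.898×10²⁷ = 1.267×10¹⁷ m³/s².
r_p = 69910 + 18460 = 88370 km = 8.8370×10⁷ m.
r_a = 69910 + 1161000 = 1230900 km = 1.2309×10⁹ m.
r = 69910 + 356300 = 4.2621×10⁵ km = 4.262×10⁸ m.
Semi-major axis a = (r_p + r_a)/2 = 6.5964×10⁵ km = 6.596×10⁸ m.
Vis-viva: v² = μ(2/r − 1/a) = 1.267×10¹⁷ × (4.693×10⁻⁹ − 1.516×10⁻⁹) = 4.024×10⁸ m²/s².
v = 20060 m/s = 20.06 km/s.

v ≈ 20.1 km/s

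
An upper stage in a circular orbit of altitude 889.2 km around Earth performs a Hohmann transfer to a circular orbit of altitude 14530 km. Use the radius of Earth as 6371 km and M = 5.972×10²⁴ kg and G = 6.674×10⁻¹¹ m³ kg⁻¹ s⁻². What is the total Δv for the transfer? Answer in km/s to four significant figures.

Δv_total ≈ 2.849 km/s

μ = GM = 6.674×10⁻¹¹ × 5.972×10²⁴ = 3.986×10¹⁴ m³/s².
r₁ = 6371 + 889.2 = 7260.2 km = 7.2602×10⁶ m.
r₂ = 6371 + 14530 = 20901 km = 2.0901×10⁷ m.
Transfer ellipse a_t = (r₁ + r₂)/2 = 1.408×10⁷ m.
At r₁: circular v_c1 = √(μ/r₁) = 7409 m/s; transfer-perigee v_p = √[μ(2/r₁ − 1/a_t)] = 9027 m/s.
Δv₁ = v_p − v_c1 = 1618 m/s.
At r₂: circular v_c2 = √(μ/r₂) = 4367 m/s; transfer-apogee v_a = √[μ(2/r₂ − 1/a_t)] = 3136 m/s.
Δv₂ = v_c2 − v_a = 1231 m/s.
Total Δv = Δv₁ + Δv₂ = 2849 m/s = 2.849 km/s.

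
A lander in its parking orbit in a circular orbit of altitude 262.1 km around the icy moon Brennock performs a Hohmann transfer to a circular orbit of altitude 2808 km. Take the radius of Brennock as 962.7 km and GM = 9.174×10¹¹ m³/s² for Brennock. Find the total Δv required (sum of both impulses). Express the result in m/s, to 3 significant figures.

Δv_total ≈ 346 m/s

r₁ = 962.7 + 262.1 = 1224.8 km = 1.2248×10⁶ m.
r₂ = 962.7 + 2808 = 3770.7 km = 3.7707×10⁶ m.
Transfer ellipse a_t = (r₁ + r₂)/2 = 2.498×10⁶ m.
At r₁: circular v_c1 = √(μ/r₁) = 865.5 m/s; transfer-periapsis v_p = √[μ(2/r₁ − 1/a_t)] = 1063 m/s.
Δv₁ = v_p − v_c1 = 197.9 m/s.
At r₂: circular v_c2 = √(μ/r₂) = 493.3 m/s; transfer-apoapsis v_a = √[μ(2/r₂ − 1/a_t)] = 345.4 m/s.
Δv₂ = v_c2 − v_a = 147.8 m/s.
Total Δv = Δv₁ + Δv₂ = 345.8 m/s.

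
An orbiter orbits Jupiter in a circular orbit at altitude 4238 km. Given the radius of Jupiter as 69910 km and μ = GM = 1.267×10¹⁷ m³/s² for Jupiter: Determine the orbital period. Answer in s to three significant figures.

r = 69910 + 4238 = 74148 km = 7.4148×10⁷ m.
Kepler's third law: T = 2π√(r³/μ) = 2π√((7.415×10⁷)³ / 1.267×10¹⁷).
r³/μ = 3.218×10⁶ s², so T = 2π × 1.794×10³ = 1.127×10⁴ s.

T ≈ 11300 s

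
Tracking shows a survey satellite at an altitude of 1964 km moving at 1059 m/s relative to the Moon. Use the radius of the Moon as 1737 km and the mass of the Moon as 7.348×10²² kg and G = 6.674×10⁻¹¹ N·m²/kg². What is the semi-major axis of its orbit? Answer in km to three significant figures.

a ≈ 3210 km

μ = GM = 6.674×10⁻¹¹ × 7.348×10²² = 4.904×10¹² m³/s².
r = 1737 + 1964 = 3701.0 km = 3.701×10⁶ m.
Vis-viva rearranged: 1/a = 2/r − v²/μ = 5.404×10⁻⁷ − 2.287×10⁻⁷ = 3.117×10⁻⁷ m⁻¹.
a = 3.208×10⁶ m = 3208.1 km.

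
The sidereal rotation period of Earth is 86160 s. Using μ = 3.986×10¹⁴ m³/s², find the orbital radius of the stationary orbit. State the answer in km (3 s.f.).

r_sync ≈ 42200 km

A synchronous orbit has period T, so by Kepler's third law a = (μT²/4π²)^(1/3).
μT²/4π² = 3.986×10¹⁴ × (8.616×10⁴)² / 39.48 = 7.495×10²² m³.
a = 4.216×10⁷ m = 42163 km.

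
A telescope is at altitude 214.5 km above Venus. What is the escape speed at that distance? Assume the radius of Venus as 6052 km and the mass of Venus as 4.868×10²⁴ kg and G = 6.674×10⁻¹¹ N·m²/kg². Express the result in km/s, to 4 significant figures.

v_esc ≈ 10.18 km/s

μ = GM = 6.674×10⁻¹¹ × 4.868×10²⁴ = 3.249×10¹⁴ m³/s².
r = 6052 + 214.5 = 6266.5 km = 6.2665×10⁶ m.
Escape speed v_esc = √(2μ/r) = √(2 × 3.249×10¹⁴ / 6.266×10⁶) = √(1.037×10⁸) = 10180 m/s.
= 10.18 km/s.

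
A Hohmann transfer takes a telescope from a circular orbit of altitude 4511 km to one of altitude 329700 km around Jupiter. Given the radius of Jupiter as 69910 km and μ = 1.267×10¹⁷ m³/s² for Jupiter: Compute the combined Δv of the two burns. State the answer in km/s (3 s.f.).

Δv_total ≈ 20.1 km/s

r₁ = 69910 + 4511 = 74421 km = 7.4421×10⁷ m.
r₂ = 69910 + 329700 = 399610 km = 3.9961×10⁸ m.
Transfer ellipse a_t = (r₁ + r₂)/2 = 2.370×10⁸ m.
At r₁: circular v_c1 = √(μ/r₁) = 41260 m/s; transfer-perijove v_p = √[μ(2/r₁ − 1/a_t)] = 53580 m/s.
Δv₁ = v_p − v_c1 = 12310 m/s.
At r₂: circular v_c2 = √(μ/r₂) = 17810 m/s; transfer-apojove v_a = √[μ(2/r₂ − 1/a_t)] = 9978 m/s.
Δv₂ = v_c2 − v_a = 7828 m/s.
Total Δv = Δv₁ + Δv₂ = 20140 m/s = 20.14 km/s.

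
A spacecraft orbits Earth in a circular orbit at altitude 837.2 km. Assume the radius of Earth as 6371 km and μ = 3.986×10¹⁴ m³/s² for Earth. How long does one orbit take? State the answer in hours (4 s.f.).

T ≈ 1.692 hours

r = 6371 + 837.2 = 7208.2 km = 7.2082×10⁶ m.
Kepler's third law: T = 2π√(r³/μ) = 2π√((7.208×10⁶)³ / 3.986×10¹⁴).
r³/μ = 9.396×10⁵ s², so T = 2π × 9.693×10² = 6.090×10³ s.
Converting: 6.090×10³ s ÷ 3600 = 1.692 hours.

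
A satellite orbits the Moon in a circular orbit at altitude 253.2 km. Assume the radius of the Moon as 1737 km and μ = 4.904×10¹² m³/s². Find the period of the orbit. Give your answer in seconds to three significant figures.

r = 1737 + 253.2 = 1990.2 km = 1.9902×10⁶ m.
Kepler's third law: T = 2π√(r³/μ) = 2π√((1.990×10⁶)³ / 4.904×10¹²).
r³/μ = 1.607×10⁶ s², so T = 2π × 1.268×10³ = 7.966×10³ s.

T ≈ 7970 seconds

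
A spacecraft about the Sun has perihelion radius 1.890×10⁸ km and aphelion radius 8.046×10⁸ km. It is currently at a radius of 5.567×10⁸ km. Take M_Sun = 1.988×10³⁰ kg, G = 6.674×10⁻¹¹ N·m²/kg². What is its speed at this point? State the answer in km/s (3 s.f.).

v ≈ 14.5 km/s

μ = GM = 6.674×10⁻¹¹ × 1.988×10³⁰ = 1.327×10²⁰ m³/s².
Semi-major axis a = (r_p + r_a)/2 = 4.9680×10⁸ km = 4.968×10¹¹ m.
Vis-viva: v² = μ(2/r − 1/a) = 1.327×10²⁰ × (3.593×10⁻¹² − 2.013×10⁻¹²) = 2.096×10⁸ m²/s².
v = 14480 m/s = 14.48 km/s.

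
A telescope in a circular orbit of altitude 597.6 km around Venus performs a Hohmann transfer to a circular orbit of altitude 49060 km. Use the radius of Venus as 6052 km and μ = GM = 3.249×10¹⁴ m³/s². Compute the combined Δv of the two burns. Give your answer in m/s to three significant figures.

Δv_total ≈ 3650 m/s

r₁ = 6052 + 597.6 = 6649.6 km = 6.6496×10⁶ m.
r₂ = 6052 + 49060 = 55112 km = 5.5112×10⁷ m.
Transfer ellipse a_t = (r₁ + r₂)/2 = 3.088×10⁷ m.
At r₁: circular v_c1 = √(μ/r₁) = 6990 m/s; transfer-periapsis v_p = √[μ(2/r₁ − 1/a_t)] = 9338 m/s.
Δv₁ = v_p − v_c1 = 2348 m/s.
At r₂: circular v_c2 = √(μ/r₂) = 2428 m/s; transfer-apoapsis v_a = √[μ(2/r₂ − 1/a_t)] = 1127 m/s.
Δv₂ = v_c2 − v_a = 1301 m/s.
Total Δv = Δv₁ + Δv₂ = 3649 m/s.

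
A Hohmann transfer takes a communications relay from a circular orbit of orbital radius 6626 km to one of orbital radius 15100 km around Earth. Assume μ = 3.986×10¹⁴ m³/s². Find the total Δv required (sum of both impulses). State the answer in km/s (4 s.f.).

r₁ = 6626 km = 6.626×10⁶ m.
r₂ = 15100 km = 1.510×10⁷ m.
Transfer ellipse a_t = (r₁ + r₂)/2 = 1.086×10⁷ m.
At r₁: circular v_c1 = √(μ/r₁) = 7756 m/s; transfer-perigee v_p = √[μ(2/r₁ − 1/a_t)] = 9144 m/s.
Δv₁ = v_p − v_c1 = 1388 m/s.
At r₂: circular v_c2 = √(μ/r₂) = 5138 m/s; transfer-apogee v_a = √[μ(2/r₂ − 1/a_t)] = 4013 m/s.
Δv₂ = v_c2 − v_a = 1125 m/s.
Total Δv = Δv₁ + Δv₂ = 2514 m/s = 2.514 km/s.

Δv_total ≈ 2.514 km/s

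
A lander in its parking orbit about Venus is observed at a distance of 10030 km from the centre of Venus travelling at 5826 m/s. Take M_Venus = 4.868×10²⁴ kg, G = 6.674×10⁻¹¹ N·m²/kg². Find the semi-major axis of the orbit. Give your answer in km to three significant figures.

μ = GM = 6.674×10⁻¹¹ × 4.868×10²⁴ = 3.249×10¹⁴ m³/s².
r = 1.003×10⁷ m.
Vis-viva rearranged: 1/a = 2/r − v²/μ = 1.994×10⁻⁷ − 1.045×10⁻⁷ = 9.493×10⁻⁸ m⁻¹.
a = 1.053×10⁷ m = 10534 km.

a ≈ 10500 km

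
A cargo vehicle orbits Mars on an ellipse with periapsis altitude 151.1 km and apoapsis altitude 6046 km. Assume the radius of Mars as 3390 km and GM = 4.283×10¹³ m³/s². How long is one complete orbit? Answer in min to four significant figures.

r_p = 3390 + 151.1 = 3541.1 km = 3.5411×10⁶ m.
r_a = 3390 + 6046 = 9436.0 km = 9.4360×10⁶ m.
Semi-major axis a = (r_p + r_a)/2 = (3541.1 + 9436.0)/2 = 6488.6 km = 6.489×10⁶ m.
By Kepler's third law T = 2π√(a³/μ) = 2π × 2.526×10³ = 1.587×10⁴ s.
= 264.5 min.

T ≈ 264.5 min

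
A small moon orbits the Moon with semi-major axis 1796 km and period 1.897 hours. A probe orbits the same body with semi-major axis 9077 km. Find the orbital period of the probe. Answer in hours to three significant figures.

Kepler's third law: T² ∝ a³, so T₂ = T₁ (a₂/a₁)^(3/2).
a₂/a₁ = 5.054, (a₂/a₁)^(3/2) = 11.36.
T₂ = 1.897 × 11.36 = 21.55 hours.

T₂ ≈ 21.6 hours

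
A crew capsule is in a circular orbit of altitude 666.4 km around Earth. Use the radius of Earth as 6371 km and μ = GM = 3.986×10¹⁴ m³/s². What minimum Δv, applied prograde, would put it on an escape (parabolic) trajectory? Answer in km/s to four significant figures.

r = 6371 + 666.4 = 7037.4 km = 7.0374×10⁶ m.
Circular speed v_c = √(μ/r) = 7526 m/s.
Escape speed v_esc = √(2μ/r) = √2 × v_c = 10640 m/s.
Δv = v_esc − v_c = 3117 m/s = 3.117 km/s.

Δv ≈ 3.117 km/s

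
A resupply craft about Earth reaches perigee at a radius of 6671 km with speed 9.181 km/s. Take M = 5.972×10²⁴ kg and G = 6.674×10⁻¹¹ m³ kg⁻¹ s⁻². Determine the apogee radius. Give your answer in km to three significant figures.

apogee radius ≈ 16000 km

μ = GM = 6.674×10⁻¹¹ × 5.972×10²⁴ = 3.986×10¹⁴ m³/s².
r_p = 6.671×10⁶ m.
Specific energy ε = v²/2 − μ/r = -1.760×10⁷ J/kg, so a = −μ/(2ε) = 1.132×10⁷ m.
The apsides satisfy r_p + r_a = 2a, so the apogee radius is 2a − r_p = 1.597×10⁷ m = 15973 km.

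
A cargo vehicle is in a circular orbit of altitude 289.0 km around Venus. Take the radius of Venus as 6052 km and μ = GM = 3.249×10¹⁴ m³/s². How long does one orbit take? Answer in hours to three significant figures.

r = 6052 + 289.0 = 6341.0 km = 6.3410×10⁶ m.
Kepler's third law: T = 2π√(r³/μ) = 2π√((6.341×10⁶)³ / 3.249×10¹⁴).
r³/μ = 7.847×10⁵ s², so T = 2π × 8.859×10² = 5.566×10³ s.
Converting: 5.566×10³ s ÷ 3600 = 1.546 hours.

T ≈ 1.55 hours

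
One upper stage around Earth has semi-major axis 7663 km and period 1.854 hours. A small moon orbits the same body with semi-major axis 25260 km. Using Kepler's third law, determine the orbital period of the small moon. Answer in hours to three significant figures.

T₂ ≈ 11.1 hours

Kepler's third law: T² ∝ a³, so T₂ = T₁ (a₂/a₁)^(3/2).
a₂/a₁ = 3.296, (a₂/a₁)^(3/2) = 5.985.
T₂ = 1.854 × 5.985 = 11.10 hours.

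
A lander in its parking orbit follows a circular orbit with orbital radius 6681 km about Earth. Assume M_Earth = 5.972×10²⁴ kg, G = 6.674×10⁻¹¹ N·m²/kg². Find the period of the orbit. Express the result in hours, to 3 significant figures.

μ = GM = 6.674×10⁻¹¹ × 5.972×10²⁴ = 3.986×10¹⁴ m³/s².
r = 6681 km = 6.681×10⁶ m.
Kepler's third law: T = 2π√(r³/μ) = 2π√((6.681×10⁶)³ / 3.986×10¹⁴).
r³/μ = 7.482×10⁵ s², so T = 2π × 8.650×10² = 5.435×10³ s.
Converting: 5.435×10³ s ÷ 3600 = 1.510 hours.

T ≈ 1.51 hours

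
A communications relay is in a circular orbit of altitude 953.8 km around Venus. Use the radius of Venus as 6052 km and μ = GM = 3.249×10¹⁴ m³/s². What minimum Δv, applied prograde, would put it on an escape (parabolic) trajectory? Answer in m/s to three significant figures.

r = 6052 + 953.8 = 7005.8 km = 7.0058×10⁶ m.
Circular speed v_c = √(μ/r) = 6810 m/s.
Escape speed v_esc = √(2μ/r) = √2 × v_c = 9631 m/s.
Δv = v_esc − v_c = 2821 m/s.

Δv ≈ 2820 m/s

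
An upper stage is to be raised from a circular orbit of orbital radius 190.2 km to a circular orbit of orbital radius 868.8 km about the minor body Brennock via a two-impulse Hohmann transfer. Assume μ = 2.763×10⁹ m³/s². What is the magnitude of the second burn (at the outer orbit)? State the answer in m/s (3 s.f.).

r₁ = 190.2 km = 1.902×10⁵ m.
r₂ = 868.8 km = 8.688×10⁵ m.
Transfer ellipse a_t = (r₁ + r₂)/2 = 5.295×10⁵ m.
At r₁: circular v_c1 = √(μ/r₁) = 120.5 m/s; transfer-periapsis v_p = √[μ(2/r₁ − 1/a_t)] = 154.4 m/s.
At r₂: circular v_c2 = √(μ/r₂) = 56.39 m/s; transfer-apoapsis v_a = √[μ(2/r₂ − 1/a_t)] = 33.80 m/s.
Δv₂ = v_c2 − v_a = 22.59 m/s.

Δv ≈ 22.6 m/s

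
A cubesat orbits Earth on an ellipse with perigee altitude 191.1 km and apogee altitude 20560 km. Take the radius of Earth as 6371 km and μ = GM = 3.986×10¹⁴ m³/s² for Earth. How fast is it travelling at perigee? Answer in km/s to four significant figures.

v ≈ 9.884 km/s

r_p = 6371 + 191.1 = 6562.1 km = 6.5621×10⁶ m.
r_a = 6371 + 20560 = 26931 km = 2.6931×10⁷ m.
Semi-major axis a = (r_p + r_a)/2 = 16747 km = 1.675×10⁷ m.
Vis-viva: v² = μ(2/r − 1/a) = 3.986×10¹⁴ × (3.048×10⁻⁷ − 5.971×10⁻⁸) = 9.768×10⁷ m²/s².
v = 9884 m/s = 9.884 km/s.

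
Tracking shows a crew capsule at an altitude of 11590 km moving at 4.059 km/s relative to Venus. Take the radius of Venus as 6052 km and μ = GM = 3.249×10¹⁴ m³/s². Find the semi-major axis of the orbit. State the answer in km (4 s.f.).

r = 6052 + 11590 = 17642 km = 1.764×10⁷ m.
Specific orbital energy ε = v²/2 − μ/r = (4059)²/2 − 3.249×10¹⁴/1.764×10⁷ = -1.018×10⁷ J/kg.
Since ε = −μ/(2a), a = −μ/(2ε) = 1.596×10⁷ m = 15960 km.

a ≈ 15960 km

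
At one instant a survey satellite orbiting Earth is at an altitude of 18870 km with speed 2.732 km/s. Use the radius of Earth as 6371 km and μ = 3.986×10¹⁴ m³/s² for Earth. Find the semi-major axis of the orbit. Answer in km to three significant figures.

r = 6371 + 18870 = 25241 km = 2.524×10⁷ m.
Specific orbital energy ε = v²/2 − μ/r = (2732)²/2 − 3.986×10¹⁴/2.524×10⁷ = -1.206×10⁷ J/kg.
Since ε = −μ/(2a), a = −μ/(2ε) = 1.653×10⁷ m = 16526 km.

a ≈ 16500 km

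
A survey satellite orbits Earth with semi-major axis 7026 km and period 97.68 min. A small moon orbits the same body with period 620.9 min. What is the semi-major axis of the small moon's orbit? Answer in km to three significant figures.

Kepler's third law: a³ ∝ T², so a₂ = a₁ (T₂/T₁)^(2/3).
T₂/T₁ = 6.356, (T₂/T₁)^(2/3) = 3.431.
a₂ = 7026 × 3.431 = 24110 km.

a₂ ≈ 24100 km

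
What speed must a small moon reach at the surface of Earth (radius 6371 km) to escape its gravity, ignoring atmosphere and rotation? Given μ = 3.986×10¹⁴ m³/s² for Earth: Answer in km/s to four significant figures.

r = R = 6.371×10⁶ m.
Escape speed v_esc = √(2μ/r) = √(2 × 3.986×10¹⁴ / 6.371×10⁶) = √(1.251×10⁸) = 11190 m/s.
= 11.19 km/s.

v_esc ≈ 11.19 km/s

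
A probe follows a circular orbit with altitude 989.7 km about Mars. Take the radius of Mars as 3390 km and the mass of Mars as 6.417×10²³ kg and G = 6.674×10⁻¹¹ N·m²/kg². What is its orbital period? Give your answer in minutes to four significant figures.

T ≈ 146.7 minutes

μ = GM = 6.674×10⁻¹¹ × 6.417×10²³ = 4.283×10¹³ m³/s².
r = 3390 + 989.7 = 4379.7 km = 4.3797×10⁶ m.
Kepler's third law: T = 2π√(r³/μ) = 2π√((4.380×10⁶)³ / 4.283×10¹³).
r³/μ = 1.962×10⁶ s², so T = 2π × 1.401×10³ = 8.800×10³ s.
Converting: 8.800×10³ s ÷ 60.00 = 146.7 minutes.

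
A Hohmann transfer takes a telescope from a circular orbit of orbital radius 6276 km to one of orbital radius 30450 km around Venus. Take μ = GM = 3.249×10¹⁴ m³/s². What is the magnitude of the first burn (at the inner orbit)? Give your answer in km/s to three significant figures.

r₁ = 6276 km = 6.276×10⁶ m.
r₂ = 30450 km = 3.045×10⁷ m.
Transfer ellipse a_t = (r₁ + r₂)/2 = 1.836×10⁷ m.
At r₁: circular v_c1 = √(μ/r₁) = 7195 m/s; transfer-periapsis v_p = √[μ(2/r₁ − 1/a_t)] = 9265 m/s.
Δv₁ = v_p − v_c1 = 2070 m/s.
= 2.070 km/s.

Δv ≈ 2.07 km/s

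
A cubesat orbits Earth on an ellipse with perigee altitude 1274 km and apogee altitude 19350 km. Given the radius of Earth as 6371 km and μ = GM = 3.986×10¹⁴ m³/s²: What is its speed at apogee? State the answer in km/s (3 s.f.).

r_p = 6371 + 1274 = 7645.0 km = 7.6450×10⁶ m.
r_a = 6371 + 19350 = 25721 km = 2.5721×10⁷ m.
Semi-major axis a = (r_p + r_a)/2 = 16683 km = 1.668×10⁷ m.
Vis-viva: v² = μ(2/r − 1/a) = 3.986×10¹⁴ × (7.776×10⁻⁸ − 5.994×10⁻⁸) = 7.102×10⁶ m²/s².
v = 2665 m/s = 2.665 km/s.

v ≈ 2.66 km/s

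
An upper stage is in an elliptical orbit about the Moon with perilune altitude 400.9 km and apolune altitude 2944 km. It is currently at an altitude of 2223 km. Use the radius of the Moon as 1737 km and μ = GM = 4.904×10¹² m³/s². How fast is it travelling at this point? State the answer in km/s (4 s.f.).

r_p = 1737 + 400.9 = 2137.9 km = 2.1379×10⁶ m.
r_a = 1737 + 2944 = 4681.0 km = 4.6810×10⁶ m.
r = 1737 + 2223 = 3960.0 km = 3.960×10⁶ m.
Semi-major axis a = (r_p + r_a)/2 = 3409.4 km = 3.409×10⁶ m.
Vis-viva: v² = μ(2/r − 1/a) = 4.904×10¹² × (5.051×10⁻⁷ − 2.933×10⁻⁷) = 1.038×10⁶ m²/s².
v = 1019 m/s = 1.019 km/s.

v ≈ 1.019 km/s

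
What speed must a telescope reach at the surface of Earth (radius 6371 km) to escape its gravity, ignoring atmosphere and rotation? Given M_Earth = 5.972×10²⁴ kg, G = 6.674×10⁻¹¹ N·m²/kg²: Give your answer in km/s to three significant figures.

v_esc ≈ 11.2 km/s

μ = GM = 6.674×10⁻¹¹ × 5.972×10²⁴ = 3.986×10¹⁴ m³/s².
r = R = 6.371×10⁶ m.
Escape speed v_esc = √(2μ/r) = √(2 × 3.986×10¹⁴ / 6.371×10⁶) = √(1.251×10⁸) = 11190 m/s.
= 11.19 km/s.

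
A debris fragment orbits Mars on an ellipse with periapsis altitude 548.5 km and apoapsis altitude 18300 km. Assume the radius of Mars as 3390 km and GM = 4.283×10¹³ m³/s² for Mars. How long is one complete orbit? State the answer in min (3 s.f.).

r_p = 3390 + 548.5 = 3938.5 km = 3.9385×10⁶ m.
r_a = 3390 + 18300 = 21690 km = 2.1690×10⁷ m.
Semi-major axis a = (r_p + r_a)/2 = (3938.5 + 21690)/2 = 12814 km = 1.281×10⁷ m.
By Kepler's third law T = 2π√(a³/μ) = 2π × 7.009×10³ = 4.404×10⁴ s.
= 734.0 min.

T ≈ 734 min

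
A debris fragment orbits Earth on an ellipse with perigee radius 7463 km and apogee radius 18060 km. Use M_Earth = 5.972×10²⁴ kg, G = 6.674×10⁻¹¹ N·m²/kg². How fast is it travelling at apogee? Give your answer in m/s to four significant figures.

μ = GM = 6.674×10⁻¹¹ × 5.972×10²⁴ = 3.986×10¹⁴ m³/s².
Semi-major axis a = (r_p + r_a)/2 = 12762 km = 1.276×10⁷ m.
Vis-viva: v² = μ(2/r − 1/a) = 3.986×10¹⁴ × (1.107×10⁻⁷ − 7.836×10⁻⁸) = 1.291×10⁷ m²/s².
v = 3593 m/s.

v ≈ 3593 m/s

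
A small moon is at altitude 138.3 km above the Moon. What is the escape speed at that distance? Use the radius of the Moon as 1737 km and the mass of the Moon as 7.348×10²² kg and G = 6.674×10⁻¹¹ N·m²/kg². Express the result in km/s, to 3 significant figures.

v_esc ≈ 2.29 km/s

μ = GM = 6.674×10⁻¹¹ × 7.348×10²² = 4.904×10¹² m³/s².
r = 1737 + 138.3 = 1875.3 km = 1.8753×10⁶ m.
Escape speed v_esc = √(2μ/r) = √(2 × 4.904×10¹² / 1.875×10⁶) = √(5.230×10⁶) = 2287 m/s.
= 2.287 km/s.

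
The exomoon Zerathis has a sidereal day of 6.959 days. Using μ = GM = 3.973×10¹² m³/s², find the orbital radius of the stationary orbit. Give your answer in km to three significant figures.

r_sync ≈ 33100 km

T = 6.959 days = 6.013×10⁵ s.
A synchronous orbit has period T, so by Kepler's third law a = (μT²/4π²)^(1/3).
μT²/4π² = 3.973×10¹² × (6.013×10⁵)² / 39.48 = 3.638×10²² m³.
a = 3.314×10⁷ m = 33135 km.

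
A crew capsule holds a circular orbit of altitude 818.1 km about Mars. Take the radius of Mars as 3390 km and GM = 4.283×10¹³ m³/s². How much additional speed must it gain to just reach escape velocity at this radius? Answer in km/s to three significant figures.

Δv ≈ 1.32 km/s

r = 3390 + 818.1 = 4208.1 km = 4.2081×10⁶ m.
Circular speed v_c = √(μ/r) = 3190 m/s.
Escape speed v_esc = √(2μ/r) = √2 × v_c = 4512 m/s.
Δv = v_esc − v_c = 1321 m/s = 1.321 km/s.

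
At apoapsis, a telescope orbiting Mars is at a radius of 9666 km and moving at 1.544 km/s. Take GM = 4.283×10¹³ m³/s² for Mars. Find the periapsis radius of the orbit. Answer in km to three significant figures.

periapsis radius ≈ 3560 km

r_a = 9.666×10⁶ m.
Specific energy ε = v²/2 − μ/r = -3.239×10⁶ J/kg, so a = −μ/(2ε) = 6.612×10⁶ m.
The apsides satisfy r_p + r_a = 2a, so the periapsis radius is 2a − r_a = 3.557×10⁶ m = 3557.1 km.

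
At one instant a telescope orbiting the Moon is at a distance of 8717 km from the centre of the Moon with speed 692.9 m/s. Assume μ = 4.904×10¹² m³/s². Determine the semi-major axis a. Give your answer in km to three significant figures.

a ≈ 7600 km

r = 8.717×10⁶ m.
Specific orbital energy ε = v²/2 − μ/r = (692.9)²/2 − 4.904×10¹²/8.717×10⁶ = -3.225×10⁵ J/kg.
Since ε = −μ/(2a), a = −μ/(2ε) = 7.603×10⁶ m = 7602.5 km.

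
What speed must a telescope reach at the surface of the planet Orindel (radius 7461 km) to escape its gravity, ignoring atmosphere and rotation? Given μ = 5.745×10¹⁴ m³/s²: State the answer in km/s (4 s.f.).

r = R = 7.461×10⁶ m.
Escape speed v_esc = √(2μ/r) = √(2 × 5.745×10¹⁴ / 7.461×10⁶) = √(1.540×10⁸) = 12410 m/s.
= 12.41 km/s.

v_esc ≈ 12.41 km/s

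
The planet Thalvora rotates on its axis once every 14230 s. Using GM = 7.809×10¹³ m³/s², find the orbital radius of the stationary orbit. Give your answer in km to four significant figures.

r_sync ≈ 7371 km

A synchronous orbit has period T, so by Kepler's third law a = (μT²/4π²)^(1/3).
μT²/4π² = 7.809×10¹³ × (1.423×10⁴)² / 39.48 = 4.005×10²⁰ m³.
a = 7.371×10⁶ m = 7371.4 km.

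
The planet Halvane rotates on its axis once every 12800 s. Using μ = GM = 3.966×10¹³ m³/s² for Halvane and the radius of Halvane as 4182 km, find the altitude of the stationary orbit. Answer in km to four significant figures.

h_sync ≈ 1298 km

A synchronous orbit has period T, so by Kepler's third law a = (μT²/4π²)^(1/3).
μT²/4π² = 3.966×10¹³ × (1.280×10⁴)² / 39.48 = 1.646×10²⁰ m³.
a = 5.480×10⁶ m = 5480.3 km.
Altitude h = a − R = 5480.3 − 4182 = 1298.3 km.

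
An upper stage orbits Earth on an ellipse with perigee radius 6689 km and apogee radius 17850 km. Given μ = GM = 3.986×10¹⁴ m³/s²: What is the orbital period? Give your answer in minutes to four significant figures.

T ≈ 225.4 minutes

Semi-major axis a = (r_p + r_a)/2 = (6689.0 + 17850)/2 = 12270 km = 1.227×10⁷ m.
By Kepler's third law T = 2π√(a³/μ) = 2π × 2.153×10³ = 1.353×10⁴ s.
= 225.4 minutes.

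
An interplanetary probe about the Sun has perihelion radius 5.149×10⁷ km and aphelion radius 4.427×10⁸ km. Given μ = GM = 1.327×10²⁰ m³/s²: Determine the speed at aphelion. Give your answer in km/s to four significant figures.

v ≈ 7.903 km/s

Semi-major axis a = (r_p + r_a)/2 = 2.4710×10⁸ km = 2.471×10¹¹ m.
Vis-viva: v² = μ(2/r − 1/a) = 1.327×10²⁰ × (4.518×10⁻¹² − 4.047×10⁻¹²) = 6.246×10⁷ m²/s².
v = 7903 m/s = 7.903 km/s.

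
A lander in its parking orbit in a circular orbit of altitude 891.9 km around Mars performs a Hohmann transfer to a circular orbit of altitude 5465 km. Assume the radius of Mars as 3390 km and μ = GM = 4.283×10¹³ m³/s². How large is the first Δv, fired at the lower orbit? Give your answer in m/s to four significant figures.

r₁ = 3390 + 891.9 = 4281.9 km = 4.2819×10⁶ m.
r₂ = 3390 + 5465 = 8855.0 km = 8.8550×10⁶ m.
Transfer ellipse a_t = (r₁ + r₂)/2 = 6.568×10⁶ m.
At r₁: circular v_c1 = √(μ/r₁) = 3163 m/s; transfer-periapsis v_p = √[μ(2/r₁ − 1/a_t)] = 3672 m/s.
Δv₁ = v_p − v_c1 = 509.5 m/s.

Δv ≈ 509.5 m/s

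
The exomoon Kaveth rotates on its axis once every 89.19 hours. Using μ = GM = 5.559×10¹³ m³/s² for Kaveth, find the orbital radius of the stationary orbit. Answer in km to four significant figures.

r_sync ≈ 52560 km

T = 89.19 hours = 3.211×10⁵ s.
A synchronous orbit has period T, so by Kepler's third law a = (μT²/4π²)^(1/3).
μT²/4π² = 5.559×10¹³ × (3.211×10⁵)² / 39.48 = 1.452×10²³ m³.
a = 5.256×10⁷ m = 52556 km.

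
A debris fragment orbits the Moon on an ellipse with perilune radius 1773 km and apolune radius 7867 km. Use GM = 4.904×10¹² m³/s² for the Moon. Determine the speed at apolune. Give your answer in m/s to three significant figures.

v ≈ 479 m/s

Semi-major axis a = (r_p + r_a)/2 = 4820.0 km = 4.820×10⁶ m.
Vis-viva: v² = μ(2/r − 1/a) = 4.904×10¹² × (2.542×10⁻⁷ − 2.075×10⁻⁷) = 2.293×10⁵ m²/s².
v = 478.9 m/s.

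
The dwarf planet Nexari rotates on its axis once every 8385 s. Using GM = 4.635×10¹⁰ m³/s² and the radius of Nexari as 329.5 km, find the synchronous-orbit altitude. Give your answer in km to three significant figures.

h_sync ≈ 106 km

A synchronous orbit has period T, so by Kepler's third law a = (μT²/4π²)^(1/3).
μT²/4π² = 4.635×10¹⁰ × (8.385×10³)² / 39.48 = 8.255×10¹⁶ m³.
a = 4.354×10⁵ m = 435.41 km.
Altitude h = a − R = 435.41 − 329.5 = 105.91 km.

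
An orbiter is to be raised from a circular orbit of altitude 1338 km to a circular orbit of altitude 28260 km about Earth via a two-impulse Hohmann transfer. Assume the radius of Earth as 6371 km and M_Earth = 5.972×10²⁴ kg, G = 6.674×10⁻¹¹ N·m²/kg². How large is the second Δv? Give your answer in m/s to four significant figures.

Δv ≈ 1345 m/s

μ = GM = 6.674×10⁻¹¹ × 5.972×10²⁴ = 3.986×10¹⁴ m³/s².
r₁ = 6371 + 1338 = 7709.0 km = 7.7090×10⁶ m.
r₂ = 6371 + 28260 = 34631 km = 3.4631×10⁷ m.
Transfer ellipse a_t = (r₁ + r₂)/2 = 2.117×10⁷ m.
At r₁: circular v_c1 = √(μ/r₁) = 7190 m/s; transfer-perigee v_p = √[μ(2/r₁ − 1/a_t)] = 9197 m/s.
At r₂: circular v_c2 = √(μ/r₂) = 3393 m/s; transfer-apogee v_a = √[μ(2/r₂ − 1/a_t)] = 2047 m/s.
Δv₂ = v_c2 − v_a = 1345 m/s.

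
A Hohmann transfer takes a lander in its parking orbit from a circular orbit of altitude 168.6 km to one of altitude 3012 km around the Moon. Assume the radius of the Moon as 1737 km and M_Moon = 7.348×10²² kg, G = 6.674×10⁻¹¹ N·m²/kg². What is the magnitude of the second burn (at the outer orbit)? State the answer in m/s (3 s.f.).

μ = GM = 6.674×10⁻¹¹ × 7.348×10²² = 4.904×10¹² m³/s².
r₁ = 1737 + 168.6 = 1905.6 km = 1.9056×10⁶ m.
r₂ = 1737 + 3012 = 4749.0 km = 4.7490×10⁶ m.
Transfer ellipse a_t = (r₁ + r₂)/2 = 3.327×10⁶ m.
At r₁: circular v_c1 = √(μ/r₁) = 1604 m/s; transfer-perilune v_p = √[μ(2/r₁ − 1/a_t)] = 1917 m/s.
At r₂: circular v_c2 = √(μ/r₂) = 1016 m/s; transfer-apolune v_a = √[μ(2/r₂ − 1/a_t)] = 769.0 m/s.
Δv₂ = v_c2 − v_a = 247.2 m/s.

Δv ≈ 247 m/s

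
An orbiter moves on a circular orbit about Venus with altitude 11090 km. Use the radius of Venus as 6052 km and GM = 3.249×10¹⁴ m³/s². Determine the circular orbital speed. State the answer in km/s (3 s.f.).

r = 6052 + 11090 = 17142 km = 1.7142×10⁷ m.
For a circular orbit v = √(μ/r) = √(3.249×10¹⁴ / 1.714×10⁷) = √(1.895×10⁷) = 4354 m/s.
That is 4.354 km/s.

v ≈ 4.35 km/s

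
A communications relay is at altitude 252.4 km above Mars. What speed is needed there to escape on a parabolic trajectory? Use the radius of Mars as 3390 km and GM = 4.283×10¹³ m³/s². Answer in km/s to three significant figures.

r = 3390 + 252.4 = 3642.4 km = 3.6424×10⁶ m.
Escape speed v_esc = √(2μ/r) = √(2 × 4.283×10¹³ / 3.642×10⁶) = √(2.352×10⁷) = 4849 m/s.
= 4.849 km/s.

v_esc ≈ 4.85 km/s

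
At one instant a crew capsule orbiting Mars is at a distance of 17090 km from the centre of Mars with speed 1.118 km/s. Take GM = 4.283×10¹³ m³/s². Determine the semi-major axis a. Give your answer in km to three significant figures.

a ≈ 11400 km

r = 1.709×10⁷ m.
Vis-viva rearranged: 1/a = 2/r − v²/μ = 1.170×10⁻⁷ − 2.918×10⁻⁸ = 8.784×10⁻⁸ m⁻¹.
a = 1.138×10⁷ m = 11384 km.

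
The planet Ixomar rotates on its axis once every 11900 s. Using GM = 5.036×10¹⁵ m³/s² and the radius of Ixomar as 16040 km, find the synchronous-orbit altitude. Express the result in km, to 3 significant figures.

A synchronous orbit has period T, so by Kepler's third law a = (μT²/4π²)^(1/3).
μT²/4π² = 5.036×10¹⁵ × (1.190×10⁴)² / 39.48 = 1.806×10²² m³.
a = 2.624×10⁷ m = 26239 km.
Altitude h = a − R = 26239 − 16040 = 10199 km.

h_sync ≈ 10200 km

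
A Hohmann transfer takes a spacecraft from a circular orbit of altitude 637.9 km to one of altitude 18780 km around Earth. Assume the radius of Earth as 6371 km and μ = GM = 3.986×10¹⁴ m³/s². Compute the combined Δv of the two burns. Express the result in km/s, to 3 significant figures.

Δv_total ≈ 3.24 km/s

r₁ = 6371 + 637.9 = 7008.9 km = 7.0089×10⁶ m.
r₂ = 6371 + 18780 = 25151 km = 2.5151×10⁷ m.
Transfer ellipse a_t = (r₁ + r₂)/2 = 1.608×10⁷ m.
At r₁: circular v_c1 = √(μ/r₁) = 7541 m/s; transfer-perigee v_p = √[μ(2/r₁ − 1/a_t)] = 9431 m/s.
Δv₁ = v_p − v_c1 = 1890 m/s.
At r₂: circular v_c2 = √(μ/r₂) = 3981 m/s; transfer-apogee v_a = √[μ(2/r₂ − 1/a_t)] = 2628 m/s.
Δv₂ = v_c2 − v_a = 1353 m/s.
Total Δv = Δv₁ + Δv₂ = 3243 m/s = 3.243 km/s.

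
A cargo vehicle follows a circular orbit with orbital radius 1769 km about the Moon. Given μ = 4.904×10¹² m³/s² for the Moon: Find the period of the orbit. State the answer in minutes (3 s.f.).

r = 1769 km = 1.769×10⁶ m.
Kepler's third law: T = 2π√(r³/μ) = 2π√((1.769×10⁶)³ / 4.904×10¹²).
r³/μ = 1.129×10⁶ s², so T = 2π × 1.062×10³ = 6.676×10³ s.
Converting: 6.676×10³ s ÷ 60.00 = 111.3 minutes.

T ≈ 111 minutes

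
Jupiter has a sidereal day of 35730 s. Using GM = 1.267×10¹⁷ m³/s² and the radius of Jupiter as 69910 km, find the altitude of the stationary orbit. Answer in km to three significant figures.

h_sync ≈ 90100 km

A synchronous orbit has period T, so by Kepler's third law a = (μT²/4π²)^(1/3).
μT²/4π² = 1.267×10¹⁷ × (3.573×10⁴)² / 39.48 = 4.097×10²⁴ m³.
a = 1.600×10⁸ m = 1.6002×10⁵ km.
Altitude h = a − R = 1.6002×10⁵ − 69910 = 90105 km.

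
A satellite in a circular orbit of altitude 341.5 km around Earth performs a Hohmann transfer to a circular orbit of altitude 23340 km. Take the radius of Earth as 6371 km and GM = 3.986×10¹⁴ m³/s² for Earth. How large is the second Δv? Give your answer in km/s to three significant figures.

Δv ≈ 1.44 km/s

r₁ = 6371 + 341.5 = 6712.5 km = 6.7125×10⁶ m.
r₂ = 6371 + 23340 = 29711 km = 2.9711×10⁷ m.
Transfer ellipse a_t = (r₁ + r₂)/2 = 1.821×10⁷ m.
At r₁: circular v_c1 = √(μ/r₁) = 7706 m/s; transfer-perigee v_p = √[μ(2/r₁ − 1/a_t)] = 9843 m/s.
At r₂: circular v_c2 = √(μ/r₂) = 3663 m/s; transfer-apogee v_a = √[μ(2/r₂ − 1/a_t)] = 2224 m/s.
Δv₂ = v_c2 − v_a = 1439 m/s.
= 1.439 km/s.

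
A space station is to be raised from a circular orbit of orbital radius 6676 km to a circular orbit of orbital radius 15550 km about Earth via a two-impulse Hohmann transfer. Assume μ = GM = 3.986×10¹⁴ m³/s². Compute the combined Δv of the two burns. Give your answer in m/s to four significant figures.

Δv_total ≈ 2552 m/s

r₁ = 6676 km = 6.676×10⁶ m.
r₂ = 15550 km = 1.555×10⁷ m.
Transfer ellipse a_t = (r₁ + r₂)/2 = 1.111×10⁷ m.
At r₁: circular v_c1 = √(μ/r₁) = 7727 m/s; transfer-perigee v_p = √[μ(2/r₁ − 1/a_t)] = 9140 m/s.
Δv₁ = v_p − v_c1 = 1413 m/s.
At r₂: circular v_c2 = √(μ/r₂) = 5063 m/s; transfer-apogee v_a = √[μ(2/r₂ − 1/a_t)] = 3924 m/s.
Δv₂ = v_c2 − v_a = 1139 m/s.
Total Δv = Δv₁ + Δv₂ = 2552 m/s.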